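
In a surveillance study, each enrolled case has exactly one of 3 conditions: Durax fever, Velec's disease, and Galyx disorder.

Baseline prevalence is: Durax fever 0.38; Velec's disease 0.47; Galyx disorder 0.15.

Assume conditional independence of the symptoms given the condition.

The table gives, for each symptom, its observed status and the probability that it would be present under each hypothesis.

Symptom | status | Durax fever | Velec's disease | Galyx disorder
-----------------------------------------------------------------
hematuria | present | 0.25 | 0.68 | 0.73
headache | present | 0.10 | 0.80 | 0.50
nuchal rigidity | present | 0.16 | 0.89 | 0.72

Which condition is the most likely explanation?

Velec's disease

By Bayes' rule with conditional independence, the unnormalized weight for each hypothesis is prior × ∏ likelihoods:
  Durax fever: 0.38 × 0.25 × 0.10 × 0.16 = 0.00152
  Velec's disease: 0.47 × 0.68 × 0.80 × 0.89 = 0.22756
  Galyx disorder: 0.15 × 0.73 × 0.50 × 0.72 = 0.03942
Marginal likelihood of the evidence = 0.2685.
P(Durax fever | evidence) ≈ 0.00152 / 0.2685 ≈ 0.006
P(Velec's disease | evidence) ≈ 0.22756 / 0.2685 ≈ 0.848
P(Galyx disorder | evidence) ≈ 0.03942 / 0.2685 ≈ 0.147
The largest is 0.848, so Velec's disease is most probable.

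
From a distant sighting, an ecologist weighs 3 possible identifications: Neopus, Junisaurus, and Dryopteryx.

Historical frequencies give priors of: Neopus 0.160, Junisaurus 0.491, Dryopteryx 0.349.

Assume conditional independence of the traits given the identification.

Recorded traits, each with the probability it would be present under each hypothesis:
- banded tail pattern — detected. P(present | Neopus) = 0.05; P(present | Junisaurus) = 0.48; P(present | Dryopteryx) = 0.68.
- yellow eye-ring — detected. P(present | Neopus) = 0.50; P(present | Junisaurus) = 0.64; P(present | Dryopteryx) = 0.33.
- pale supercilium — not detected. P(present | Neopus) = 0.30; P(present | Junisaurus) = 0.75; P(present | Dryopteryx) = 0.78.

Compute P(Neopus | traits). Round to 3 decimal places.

By Bayes' rule with conditional independence, the unnormalized weight for each hypothesis is prior × ∏ likelihoods (using 1 − P(present | H) for each absent trait):
  Neopus: 0.160 × 0.05 × 0.50 × (1 − 0.30) = 0.0028
  Junisaurus: 0.491 × 0.48 × 0.64 × (1 − 0.75) = 0.037709
  Dryopteryx: 0.349 × 0.68 × 0.33 × (1 − 0.78) = 0.017229
The unnormalized weights sum to 0.057738.
P(Neopus | evidence) = 0.0028 / 0.057738 ≈ 0.048.

0.048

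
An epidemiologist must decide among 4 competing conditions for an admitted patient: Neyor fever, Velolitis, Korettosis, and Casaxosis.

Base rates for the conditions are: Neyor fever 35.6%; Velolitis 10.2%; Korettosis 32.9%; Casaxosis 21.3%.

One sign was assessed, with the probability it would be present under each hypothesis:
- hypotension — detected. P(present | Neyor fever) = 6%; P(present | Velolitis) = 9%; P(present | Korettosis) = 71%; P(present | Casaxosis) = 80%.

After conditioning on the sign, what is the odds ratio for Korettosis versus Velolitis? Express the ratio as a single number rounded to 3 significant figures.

Unnormalized posterior weight (prior times the sign likelihood) for each of the two hypotheses:
  Korettosis: 0.329 × 0.71 = 0.23359
  Velolitis: 0.102 × 0.09 = 0.00918
Posterior odds = 0.23359 / 0.00918 ≈ 25.4.

25.4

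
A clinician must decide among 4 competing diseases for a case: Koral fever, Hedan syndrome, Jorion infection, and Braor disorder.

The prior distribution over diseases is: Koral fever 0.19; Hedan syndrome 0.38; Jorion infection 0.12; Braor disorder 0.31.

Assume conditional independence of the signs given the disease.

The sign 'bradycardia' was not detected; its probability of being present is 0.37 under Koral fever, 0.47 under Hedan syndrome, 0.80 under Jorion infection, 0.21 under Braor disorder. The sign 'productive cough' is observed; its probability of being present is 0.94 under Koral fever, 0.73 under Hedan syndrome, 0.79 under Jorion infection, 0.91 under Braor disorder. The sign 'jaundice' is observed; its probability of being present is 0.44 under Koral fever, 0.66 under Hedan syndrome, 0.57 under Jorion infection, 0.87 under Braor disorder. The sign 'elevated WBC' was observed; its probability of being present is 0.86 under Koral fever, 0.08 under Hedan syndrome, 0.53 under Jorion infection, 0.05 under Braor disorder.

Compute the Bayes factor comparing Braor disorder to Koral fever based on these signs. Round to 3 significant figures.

0.140

Take the product of per-sign likelihoods under each hypothesis (using 1 − P(present | H) for each absent sign), then divide.
  Braor disorder: (1 − 0.21) × 0.91 × 0.87 × 0.05 = 0.031272
  Koral fever: (1 − 0.37) × 0.94 × 0.44 × 0.86 = 0.22409
Bayes factor = 0.031272 / 0.22409 ≈ 0.140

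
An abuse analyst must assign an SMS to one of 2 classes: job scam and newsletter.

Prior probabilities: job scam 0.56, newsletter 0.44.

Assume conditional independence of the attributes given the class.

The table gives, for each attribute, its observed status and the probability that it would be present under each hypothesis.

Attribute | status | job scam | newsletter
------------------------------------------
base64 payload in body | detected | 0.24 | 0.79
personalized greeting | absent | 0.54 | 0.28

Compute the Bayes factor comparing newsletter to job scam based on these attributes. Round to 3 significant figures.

The Bayes factor is the ratio of the joint likelihoods of the attribute pattern under the two hypotheses (using 1 − P(present | H) for each absent attribute).
  newsletter: 0.79 × (1 − 0.28) = 0.5688
  job scam: 0.24 × (1 − 0.54) = 0.1104
Bayes factor = 0.5688 / 0.1104 ≈ 5.15

5.15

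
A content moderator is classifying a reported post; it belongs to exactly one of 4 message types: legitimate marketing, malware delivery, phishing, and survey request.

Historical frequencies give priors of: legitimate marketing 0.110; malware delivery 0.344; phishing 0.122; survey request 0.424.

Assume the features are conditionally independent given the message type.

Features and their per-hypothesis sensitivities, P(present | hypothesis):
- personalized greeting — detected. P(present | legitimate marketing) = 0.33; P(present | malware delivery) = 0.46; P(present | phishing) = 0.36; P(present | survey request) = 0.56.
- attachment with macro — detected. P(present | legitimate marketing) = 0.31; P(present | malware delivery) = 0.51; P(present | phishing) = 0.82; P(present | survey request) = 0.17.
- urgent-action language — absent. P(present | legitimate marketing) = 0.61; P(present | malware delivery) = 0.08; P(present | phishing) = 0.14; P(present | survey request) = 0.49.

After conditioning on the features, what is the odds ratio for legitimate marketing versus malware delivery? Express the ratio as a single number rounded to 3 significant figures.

0.0591

The normalizing constant cancels in an odds ratio, so compute prior × likelihood for the two hypotheses only (using 1 − P(present | H) for each absent feature):
  legitimate marketing: 0.110 × 0.33 × 0.31 × (1 − 0.61) = 0.0043887
  malware delivery: 0.344 × 0.46 × 0.51 × (1 − 0.08) = 0.074246
Odds(legitimate marketing : malware delivery) = 0.0043887 / 0.074246 ≈ 0.0591.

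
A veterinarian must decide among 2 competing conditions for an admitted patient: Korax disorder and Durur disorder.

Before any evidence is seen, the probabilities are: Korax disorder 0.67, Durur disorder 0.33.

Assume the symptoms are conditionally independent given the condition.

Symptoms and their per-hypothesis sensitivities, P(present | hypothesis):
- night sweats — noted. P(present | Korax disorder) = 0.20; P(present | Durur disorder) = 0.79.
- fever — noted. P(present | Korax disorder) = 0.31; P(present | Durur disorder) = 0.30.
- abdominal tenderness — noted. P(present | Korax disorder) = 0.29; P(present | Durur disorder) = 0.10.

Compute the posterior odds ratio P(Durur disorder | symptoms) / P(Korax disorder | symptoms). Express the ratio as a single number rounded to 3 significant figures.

The normalizing constant cancels in an odds ratio, so compute prior × likelihood for the two hypotheses only:
  Durur disorder: 0.33 × 0.79 × 0.30 × 0.10 = 0.007821
  Korax disorder: 0.67 × 0.20 × 0.31 × 0.29 = 0.012047
Odds(Durur disorder : Korax disorder) = 0.007821 / 0.012047 ≈ 0.649.

0.649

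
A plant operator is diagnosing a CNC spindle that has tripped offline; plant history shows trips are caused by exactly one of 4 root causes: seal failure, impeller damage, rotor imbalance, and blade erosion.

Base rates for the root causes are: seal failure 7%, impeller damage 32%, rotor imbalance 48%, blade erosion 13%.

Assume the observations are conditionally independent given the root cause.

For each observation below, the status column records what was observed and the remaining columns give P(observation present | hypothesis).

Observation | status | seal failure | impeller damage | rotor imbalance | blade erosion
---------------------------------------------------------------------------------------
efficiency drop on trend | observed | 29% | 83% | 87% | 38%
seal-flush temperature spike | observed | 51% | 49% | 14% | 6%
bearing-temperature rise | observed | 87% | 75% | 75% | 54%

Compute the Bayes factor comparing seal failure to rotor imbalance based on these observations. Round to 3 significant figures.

1.41

The Bayes factor is the ratio of the joint likelihoods of the evidence pattern under the two hypotheses.
  seal failure: 0.29 × 0.51 × 0.87 = 0.12867
  rotor imbalance: 0.87 × 0.14 × 0.75 = 0.09135
Bayes factor = 0.12867 / 0.09135 ≈ 1.41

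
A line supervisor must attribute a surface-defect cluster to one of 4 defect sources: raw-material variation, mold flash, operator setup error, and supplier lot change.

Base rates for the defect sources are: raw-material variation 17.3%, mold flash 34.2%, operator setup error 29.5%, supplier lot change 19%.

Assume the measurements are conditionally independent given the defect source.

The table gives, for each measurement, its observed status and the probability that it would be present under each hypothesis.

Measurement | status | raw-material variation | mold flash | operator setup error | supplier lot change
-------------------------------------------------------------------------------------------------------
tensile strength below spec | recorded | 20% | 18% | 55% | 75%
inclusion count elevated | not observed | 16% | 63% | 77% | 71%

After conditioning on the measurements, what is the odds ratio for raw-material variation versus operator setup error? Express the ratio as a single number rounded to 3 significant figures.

Posterior odds equal prior odds times the likelihood ratio; only the two competing hypotheses matter (using 1 − P(present | H) for each absent measurement).
  raw-material variation: 0.173 × 0.20 × (1 − 0.16) = 0.029064
  operator setup error: 0.295 × 0.55 × (1 − 0.77) = 0.037317
Odds(raw-material variation : operator setup error) = 0.029064 / 0.037317 ≈ 0.779.

0.779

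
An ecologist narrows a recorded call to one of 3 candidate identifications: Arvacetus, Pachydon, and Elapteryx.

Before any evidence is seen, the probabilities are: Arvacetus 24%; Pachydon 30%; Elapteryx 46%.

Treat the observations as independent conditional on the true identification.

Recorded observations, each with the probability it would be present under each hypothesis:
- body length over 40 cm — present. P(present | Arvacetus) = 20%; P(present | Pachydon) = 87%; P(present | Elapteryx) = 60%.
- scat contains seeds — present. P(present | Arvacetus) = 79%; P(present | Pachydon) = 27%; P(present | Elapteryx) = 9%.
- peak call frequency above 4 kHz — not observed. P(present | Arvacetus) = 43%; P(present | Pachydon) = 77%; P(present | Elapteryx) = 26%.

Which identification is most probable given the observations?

Arvacetus

By Bayes' rule with conditional independence, the unnormalized weight for each hypothesis is prior × ∏ likelihoods (using 1 − P(present | H) for each absent observation):
  Arvacetus: 0.24 × 0.20 × 0.79 × (1 − 0.43) = 0.021614
  Pachydon: 0.30 × 0.87 × 0.27 × (1 − 0.77) = 0.016208
  Elapteryx: 0.46 × 0.60 × 0.09 × (1 − 0.26) = 0.018382
Normalizing constant Z = 0.021614 + 0.016208 + 0.018382 = 0.056204.
P(Arvacetus | evidence) ≈ 0.021614 / 0.056204 ≈ 0.385
P(Pachydon | evidence) ≈ 0.016208 / 0.056204 ≈ 0.288
P(Elapteryx | evidence) ≈ 0.018382 / 0.056204 ≈ 0.327
The largest is 0.385, so Arvacetus is most probable.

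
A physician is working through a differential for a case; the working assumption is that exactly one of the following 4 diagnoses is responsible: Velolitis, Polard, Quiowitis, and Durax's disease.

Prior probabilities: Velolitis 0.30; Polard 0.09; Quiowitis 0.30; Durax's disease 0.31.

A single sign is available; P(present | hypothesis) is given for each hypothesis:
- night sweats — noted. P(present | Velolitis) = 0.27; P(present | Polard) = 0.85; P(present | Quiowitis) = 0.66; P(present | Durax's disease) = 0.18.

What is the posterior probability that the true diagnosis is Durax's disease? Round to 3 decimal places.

0.136

By Bayes' rule, the unnormalized weight for each hypothesis is prior × likelihood:
  Velolitis: 0.30 × 0.27 = 0.081
  Polard: 0.09 × 0.85 = 0.0765
  Quiowitis: 0.30 × 0.66 = 0.198
  Durax's disease: 0.31 × 0.18 = 0.0558
The unnormalized weights sum to 0.4113.
P(Durax's disease | evidence) = 0.0558 / 0.4113 ≈ 0.136.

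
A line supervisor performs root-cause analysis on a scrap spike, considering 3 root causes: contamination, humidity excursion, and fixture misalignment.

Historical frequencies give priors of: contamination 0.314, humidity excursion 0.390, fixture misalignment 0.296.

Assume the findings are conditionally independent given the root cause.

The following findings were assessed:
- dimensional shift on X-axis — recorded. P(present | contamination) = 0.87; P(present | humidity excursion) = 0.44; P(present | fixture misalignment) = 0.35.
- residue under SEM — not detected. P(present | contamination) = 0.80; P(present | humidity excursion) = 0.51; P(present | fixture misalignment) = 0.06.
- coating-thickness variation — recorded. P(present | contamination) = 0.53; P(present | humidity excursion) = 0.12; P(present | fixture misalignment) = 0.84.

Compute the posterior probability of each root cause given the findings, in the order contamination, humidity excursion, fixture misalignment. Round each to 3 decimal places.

0.240, 0.083, 0.677

Multiply each prior by the joint likelihood of the evidence pattern (using 1 − P(present | H) for each absent finding):
  contamination: 0.314 × 0.87 × (1 − 0.80) × 0.53 = 0.028957
  humidity excursion: 0.390 × 0.44 × (1 − 0.51) × 0.12 = 0.01009
  fixture misalignment: 0.296 × 0.35 × (1 − 0.06) × 0.84 = 0.081803
The unnormalized weights sum to 0.12085.
P(contamination | evidence) = 0.028957 / 0.12085 ≈ 0.240
P(humidity excursion | evidence) = 0.01009 / 0.12085 ≈ 0.083
P(fixture misalignment | evidence) = 0.081803 / 0.12085 ≈ 0.677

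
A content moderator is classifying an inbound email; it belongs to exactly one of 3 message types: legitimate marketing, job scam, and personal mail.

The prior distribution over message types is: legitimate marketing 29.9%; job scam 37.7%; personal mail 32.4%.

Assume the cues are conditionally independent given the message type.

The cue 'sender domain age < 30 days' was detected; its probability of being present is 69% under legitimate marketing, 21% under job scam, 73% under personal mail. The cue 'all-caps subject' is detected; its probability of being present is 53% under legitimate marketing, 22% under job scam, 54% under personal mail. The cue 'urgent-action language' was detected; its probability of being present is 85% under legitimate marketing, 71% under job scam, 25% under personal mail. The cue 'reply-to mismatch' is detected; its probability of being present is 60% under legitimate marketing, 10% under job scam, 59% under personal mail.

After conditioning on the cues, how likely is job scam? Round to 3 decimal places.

By Bayes' rule with conditional independence, the unnormalized weight for each hypothesis is prior × ∏ likelihoods:
  legitimate marketing: 0.299 × 0.69 × 0.53 × 0.85 × 0.60 = 0.055766
  job scam: 0.377 × 0.21 × 0.22 × 0.71 × 0.10 = 0.0012366
  personal mail: 0.324 × 0.73 × 0.54 × 0.25 × 0.59 = 0.018839
The unnormalized weights sum to 0.075841.
P(job scam | evidence) = 0.0012366 / 0.075841 ≈ 0.016.

0.016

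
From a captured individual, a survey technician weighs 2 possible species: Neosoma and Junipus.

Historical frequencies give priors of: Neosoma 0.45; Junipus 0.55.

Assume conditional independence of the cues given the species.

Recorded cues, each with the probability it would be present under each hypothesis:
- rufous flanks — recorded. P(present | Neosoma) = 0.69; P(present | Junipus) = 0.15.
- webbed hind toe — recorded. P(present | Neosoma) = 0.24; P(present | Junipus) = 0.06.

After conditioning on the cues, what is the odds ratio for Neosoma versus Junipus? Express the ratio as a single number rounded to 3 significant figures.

Posterior odds equal prior odds times the likelihood ratio; only the two competing hypotheses matter.
  Neosoma: 0.45 × 0.69 × 0.24 = 0.07452
  Junipus: 0.55 × 0.15 × 0.06 = 0.00495
Posterior odds = 0.07452 / 0.00495 ≈ 15.1.

15.1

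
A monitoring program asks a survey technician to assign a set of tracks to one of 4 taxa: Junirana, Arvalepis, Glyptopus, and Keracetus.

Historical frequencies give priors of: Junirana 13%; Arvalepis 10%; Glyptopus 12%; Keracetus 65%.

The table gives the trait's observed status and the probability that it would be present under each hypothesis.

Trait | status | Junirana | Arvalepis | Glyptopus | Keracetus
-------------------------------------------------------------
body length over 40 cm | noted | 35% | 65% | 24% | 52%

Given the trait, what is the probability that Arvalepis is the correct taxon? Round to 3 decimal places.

0.136

For each hypothesis, the unnormalized posterior weight is prior × likelihood:
  Junirana: 0.13 × 0.35 = 0.0455
  Arvalepis: 0.10 × 0.65 = 0.065
  Glyptopus: 0.12 × 0.24 = 0.0288
  Keracetus: 0.65 × 0.52 = 0.338
Marginal likelihood of the evidence = 0.4773.
P(Arvalepis | evidence) = 0.065 / 0.4773 ≈ 0.136.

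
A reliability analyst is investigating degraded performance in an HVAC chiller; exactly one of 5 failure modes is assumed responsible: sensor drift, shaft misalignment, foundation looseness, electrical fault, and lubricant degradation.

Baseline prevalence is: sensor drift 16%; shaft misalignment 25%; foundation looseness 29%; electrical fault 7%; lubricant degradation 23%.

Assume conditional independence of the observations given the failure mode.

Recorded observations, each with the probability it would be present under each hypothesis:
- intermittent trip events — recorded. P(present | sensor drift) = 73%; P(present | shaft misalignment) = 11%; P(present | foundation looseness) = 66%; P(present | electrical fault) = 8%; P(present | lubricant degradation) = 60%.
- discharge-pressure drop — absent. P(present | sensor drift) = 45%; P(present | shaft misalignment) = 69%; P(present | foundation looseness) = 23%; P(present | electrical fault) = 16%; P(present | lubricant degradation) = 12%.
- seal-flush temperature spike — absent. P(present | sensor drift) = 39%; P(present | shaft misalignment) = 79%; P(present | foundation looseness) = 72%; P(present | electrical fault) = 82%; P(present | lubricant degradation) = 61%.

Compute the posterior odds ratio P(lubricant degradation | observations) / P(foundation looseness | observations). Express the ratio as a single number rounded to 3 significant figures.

1.15

Unnormalized posterior weight (prior times the observation likelihoods) for each of the two hypotheses (using 1 − P(present | H) for each absent observation):
  lubricant degradation: 0.23 × 0.60 × (1 − 0.12) × (1 − 0.61) = 0.047362
  foundation looseness: 0.29 × 0.66 × (1 − 0.23) × (1 − 0.72) = 0.041266
Posterior odds = 0.047362 / 0.041266 ≈ 1.15.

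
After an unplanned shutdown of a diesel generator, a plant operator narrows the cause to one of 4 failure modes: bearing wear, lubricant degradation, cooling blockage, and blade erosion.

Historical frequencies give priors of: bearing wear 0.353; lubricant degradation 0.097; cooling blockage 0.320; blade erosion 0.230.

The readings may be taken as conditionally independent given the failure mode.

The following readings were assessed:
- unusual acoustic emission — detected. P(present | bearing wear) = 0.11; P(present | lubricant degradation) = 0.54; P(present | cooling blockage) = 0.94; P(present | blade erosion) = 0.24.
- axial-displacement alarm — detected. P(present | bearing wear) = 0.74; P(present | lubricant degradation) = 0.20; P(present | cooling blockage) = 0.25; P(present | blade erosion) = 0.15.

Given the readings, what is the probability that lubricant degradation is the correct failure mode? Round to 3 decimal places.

0.085

Multiply each prior by the joint likelihood of the reading pattern:
  bearing wear: 0.353 × 0.11 × 0.74 = 0.028734
  lubricant degradation: 0.097 × 0.54 × 0.20 = 0.010476
  cooling blockage: 0.320 × 0.94 × 0.25 = 0.0752
  blade erosion: 0.230 × 0.24 × 0.15 = 0.00828
Marginal likelihood of the evidence = 0.12269.
P(lubricant degradation | evidence) = 0.010476 / 0.12269 ≈ 0.085.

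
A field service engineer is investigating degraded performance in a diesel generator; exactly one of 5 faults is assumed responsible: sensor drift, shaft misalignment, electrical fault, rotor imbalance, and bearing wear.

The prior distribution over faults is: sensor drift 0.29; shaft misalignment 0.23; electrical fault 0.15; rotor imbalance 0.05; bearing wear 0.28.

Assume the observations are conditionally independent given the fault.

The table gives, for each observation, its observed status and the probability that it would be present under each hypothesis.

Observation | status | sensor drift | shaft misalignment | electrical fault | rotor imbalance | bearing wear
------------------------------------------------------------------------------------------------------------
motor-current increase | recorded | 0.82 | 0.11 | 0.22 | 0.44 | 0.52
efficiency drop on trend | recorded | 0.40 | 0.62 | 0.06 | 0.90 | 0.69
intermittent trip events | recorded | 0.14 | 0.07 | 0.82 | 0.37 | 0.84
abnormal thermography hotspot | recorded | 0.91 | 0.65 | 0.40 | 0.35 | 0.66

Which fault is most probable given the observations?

bearing wear

By Bayes' rule with conditional independence, the unnormalized weight for each hypothesis is prior × ∏ likelihoods:
  sensor drift: 0.29 × 0.82 × 0.40 × 0.14 × 0.91 = 0.012118
  shaft misalignment: 0.23 × 0.11 × 0.62 × 0.07 × 0.65 = 0.00071371
  electrical fault: 0.15 × 0.22 × 0.06 × 0.82 × 0.40 = 0.00064944
  rotor imbalance: 0.05 × 0.44 × 0.90 × 0.37 × 0.35 = 0.0025641
  bearing wear: 0.28 × 0.52 × 0.69 × 0.84 × 0.66 = 0.055697
Marginal likelihood of the evidence = 0.071743.
P(sensor drift | evidence) ≈ 0.012118 / 0.071743 ≈ 0.169
P(shaft misalignment | evidence) ≈ 0.00071371 / 0.071743 ≈ 0.010
P(electrical fault | evidence) ≈ 0.00064944 / 0.071743 ≈ 0.009
P(rotor imbalance | evidence) ≈ 0.0025641 / 0.071743 ≈ 0.036
P(bearing wear | evidence) ≈ 0.055697 / 0.071743 ≈ 0.776
The largest is 0.776, so bearing wear is most probable.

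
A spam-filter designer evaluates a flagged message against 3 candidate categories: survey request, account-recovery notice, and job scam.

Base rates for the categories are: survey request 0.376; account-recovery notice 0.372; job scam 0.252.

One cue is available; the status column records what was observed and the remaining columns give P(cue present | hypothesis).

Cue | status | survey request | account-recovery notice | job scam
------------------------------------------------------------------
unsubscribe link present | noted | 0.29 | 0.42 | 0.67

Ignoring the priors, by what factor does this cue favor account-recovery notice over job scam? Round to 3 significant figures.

0.627

The Bayes factor is the ratio of the two likelihoods.
  account-recovery notice: 0.42
  job scam: 0.67
Bayes factor = 0.42 / 0.67 ≈ 0.627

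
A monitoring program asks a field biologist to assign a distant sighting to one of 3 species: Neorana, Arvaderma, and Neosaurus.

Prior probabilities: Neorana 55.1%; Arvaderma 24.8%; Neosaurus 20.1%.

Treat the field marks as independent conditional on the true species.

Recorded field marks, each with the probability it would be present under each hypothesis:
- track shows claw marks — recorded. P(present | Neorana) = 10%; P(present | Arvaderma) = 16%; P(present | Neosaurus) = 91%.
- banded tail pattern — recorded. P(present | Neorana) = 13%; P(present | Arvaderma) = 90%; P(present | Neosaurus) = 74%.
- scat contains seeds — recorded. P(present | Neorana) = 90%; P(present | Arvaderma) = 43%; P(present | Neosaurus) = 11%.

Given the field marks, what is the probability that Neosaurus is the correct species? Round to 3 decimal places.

0.406

For each hypothesis, the unnormalized posterior weight is prior × product of the field mark likelihoods:
  Neorana: 0.551 × 0.10 × 0.13 × 0.90 = 0.0064467
  Arvaderma: 0.248 × 0.16 × 0.90 × 0.43 = 0.015356
  Neosaurus: 0.201 × 0.91 × 0.74 × 0.11 = 0.014889
The unnormalized weights sum to 0.036692.
P(Neosaurus | evidence) = 0.014889 / 0.036692 ≈ 0.406.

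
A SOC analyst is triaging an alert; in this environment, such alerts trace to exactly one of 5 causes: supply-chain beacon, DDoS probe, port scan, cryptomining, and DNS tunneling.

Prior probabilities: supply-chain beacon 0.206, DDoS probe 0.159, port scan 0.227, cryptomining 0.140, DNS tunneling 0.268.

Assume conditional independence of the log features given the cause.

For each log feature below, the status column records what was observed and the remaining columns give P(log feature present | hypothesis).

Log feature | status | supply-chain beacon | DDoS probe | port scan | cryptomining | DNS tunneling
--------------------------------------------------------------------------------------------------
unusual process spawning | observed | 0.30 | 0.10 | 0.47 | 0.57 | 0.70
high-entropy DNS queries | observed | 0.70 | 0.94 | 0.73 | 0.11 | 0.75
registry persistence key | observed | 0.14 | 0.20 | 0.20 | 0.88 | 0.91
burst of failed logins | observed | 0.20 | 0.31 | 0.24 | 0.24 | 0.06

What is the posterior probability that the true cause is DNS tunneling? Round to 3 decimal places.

0.498

By Bayes' rule with conditional independence, the unnormalized weight for each hypothesis is prior × ∏ likelihoods:
  supply-chain beacon: 0.206 × 0.30 × 0.70 × 0.14 × 0.20 = 0.0012113
  DDoS probe: 0.159 × 0.10 × 0.94 × 0.20 × 0.31 = 0.00092665
  port scan: 0.227 × 0.47 × 0.73 × 0.20 × 0.24 = 0.0037384
  cryptomining: 0.140 × 0.57 × 0.11 × 0.88 × 0.24 = 0.0018539
  DNS tunneling: 0.268 × 0.70 × 0.75 × 0.91 × 0.06 = 0.0076822
Normalizing constant Z = 0.0012113 + 0.00092665 + 0.0037384 + 0.0018539 + 0.0076822 = 0.015412.
P(DNS tunneling | evidence) = 0.0076822 / 0.015412 ≈ 0.498.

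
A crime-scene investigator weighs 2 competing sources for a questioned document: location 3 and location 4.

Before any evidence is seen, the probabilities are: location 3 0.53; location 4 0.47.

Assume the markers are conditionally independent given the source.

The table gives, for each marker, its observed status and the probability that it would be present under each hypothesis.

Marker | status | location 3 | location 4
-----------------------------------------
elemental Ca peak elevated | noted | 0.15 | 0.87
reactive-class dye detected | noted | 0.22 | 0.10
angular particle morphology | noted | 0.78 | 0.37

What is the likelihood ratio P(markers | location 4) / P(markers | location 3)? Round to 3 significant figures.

Joint likelihood of the marker pattern under each hypothesis:
  location 4: 0.87 × 0.10 × 0.37 = 0.03219
  location 3: 0.15 × 0.22 × 0.78 = 0.02574
Bayes factor = 0.03219 / 0.02574 ≈ 1.25

1.25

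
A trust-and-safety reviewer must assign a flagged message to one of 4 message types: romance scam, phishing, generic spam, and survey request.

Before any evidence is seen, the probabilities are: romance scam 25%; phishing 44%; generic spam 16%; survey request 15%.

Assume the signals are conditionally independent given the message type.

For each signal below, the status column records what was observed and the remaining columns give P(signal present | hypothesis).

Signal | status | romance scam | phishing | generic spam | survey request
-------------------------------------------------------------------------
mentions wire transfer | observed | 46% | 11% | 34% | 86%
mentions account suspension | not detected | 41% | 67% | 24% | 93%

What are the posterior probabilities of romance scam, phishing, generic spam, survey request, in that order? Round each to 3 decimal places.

0.506, 0.119, 0.308, 0.067

By Bayes' rule with conditional independence, the unnormalized weight for each hypothesis is prior × ∏ likelihoods (using 1 − P(present | H) for each absent signal):
  romance scam: 0.25 × 0.46 × (1 − 0.41) = 0.06785
  phishing: 0.44 × 0.11 × (1 − 0.67) = 0.015972
  generic spam: 0.16 × 0.34 × (1 − 0.24) = 0.041344
  survey request: 0.15 × 0.86 × (1 − 0.93) = 0.00903
Marginal likelihood of the evidence = 0.1342.
P(romance scam | evidence) = 0.06785 / 0.1342 ≈ 0.506
P(phishing | evidence) = 0.015972 / 0.1342 ≈ 0.119
P(generic spam | evidence) = 0.041344 / 0.1342 ≈ 0.308
P(survey request | evidence) = 0.00903 / 0.1342 ≈ 0.067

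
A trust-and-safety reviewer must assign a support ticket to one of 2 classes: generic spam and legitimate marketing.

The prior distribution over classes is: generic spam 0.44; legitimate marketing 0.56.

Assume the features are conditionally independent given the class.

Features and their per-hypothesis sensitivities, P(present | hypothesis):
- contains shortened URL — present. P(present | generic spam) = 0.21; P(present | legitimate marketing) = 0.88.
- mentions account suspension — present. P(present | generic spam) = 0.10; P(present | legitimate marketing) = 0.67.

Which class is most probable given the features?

legitimate marketing

By Bayes' rule with conditional independence, the unnormalized weight for each hypothesis is prior × ∏ likelihoods:
  generic spam: 0.44 × 0.21 × 0.10 = 0.00924
  legitimate marketing: 0.56 × 0.88 × 0.67 = 0.33018
The unnormalized weights sum to 0.33942.
P(generic spam | evidence) ≈ 0.00924 / 0.33942 ≈ 0.027
P(legitimate marketing | evidence) ≈ 0.33018 / 0.33942 ≈ 0.973
The largest is 0.973, so legitimate marketing is most probable.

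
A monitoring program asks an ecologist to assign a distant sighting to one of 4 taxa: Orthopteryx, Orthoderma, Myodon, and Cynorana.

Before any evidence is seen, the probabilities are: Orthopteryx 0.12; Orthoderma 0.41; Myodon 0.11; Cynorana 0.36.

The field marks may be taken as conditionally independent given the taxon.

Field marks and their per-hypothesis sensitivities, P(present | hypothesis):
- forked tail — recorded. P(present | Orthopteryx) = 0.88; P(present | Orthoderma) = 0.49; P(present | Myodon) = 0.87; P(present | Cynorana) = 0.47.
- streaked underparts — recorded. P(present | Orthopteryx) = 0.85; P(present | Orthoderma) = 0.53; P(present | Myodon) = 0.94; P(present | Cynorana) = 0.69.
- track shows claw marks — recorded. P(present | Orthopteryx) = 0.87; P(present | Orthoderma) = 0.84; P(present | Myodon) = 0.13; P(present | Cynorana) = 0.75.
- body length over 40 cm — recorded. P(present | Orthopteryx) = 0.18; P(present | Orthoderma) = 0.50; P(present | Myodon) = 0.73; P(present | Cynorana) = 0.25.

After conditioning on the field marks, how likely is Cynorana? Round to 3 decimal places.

By Bayes' rule with conditional independence, the unnormalized weight for each hypothesis is prior × ∏ likelihoods:
  Orthopteryx: 0.12 × 0.88 × 0.85 × 0.87 × 0.18 = 0.014056
  Orthoderma: 0.41 × 0.49 × 0.53 × 0.84 × 0.50 = 0.04472
  Myodon: 0.11 × 0.87 × 0.94 × 0.13 × 0.73 = 0.008537
  Cynorana: 0.36 × 0.47 × 0.69 × 0.75 × 0.25 = 0.02189
Normalizing constant Z = 0.014056 + 0.04472 + 0.008537 + 0.02189 = 0.089204.
P(Cynorana | evidence) = 0.02189 / 0.089204 ≈ 0.245.

0.245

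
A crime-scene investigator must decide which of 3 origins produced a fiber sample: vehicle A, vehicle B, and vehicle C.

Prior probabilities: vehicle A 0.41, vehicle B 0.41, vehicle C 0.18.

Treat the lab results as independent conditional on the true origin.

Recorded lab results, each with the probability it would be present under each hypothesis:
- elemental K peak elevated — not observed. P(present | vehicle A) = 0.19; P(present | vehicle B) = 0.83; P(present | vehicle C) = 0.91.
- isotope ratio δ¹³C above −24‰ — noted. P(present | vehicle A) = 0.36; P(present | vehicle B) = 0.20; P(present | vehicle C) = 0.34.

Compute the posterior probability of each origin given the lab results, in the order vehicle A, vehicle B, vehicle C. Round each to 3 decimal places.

For each hypothesis, the unnormalized posterior weight is prior × product of the lab result likelihoods (using 1 − P(present | H) for each absent lab result):
  vehicle A: 0.41 × (1 − 0.19) × 0.36 = 0.11956
  vehicle B: 0.41 × (1 − 0.83) × 0.20 = 0.01394
  vehicle C: 0.18 × (1 − 0.91) × 0.34 = 0.005508
Normalizing constant Z = 0.11956 + 0.01394 + 0.005508 = 0.139.
P(vehicle A | evidence) = 0.11956 / 0.139 ≈ 0.860
P(vehicle B | evidence) = 0.01394 / 0.139 ≈ 0.100
P(vehicle C | evidence) = 0.005508 / 0.139 ≈ 0.040

0.860, 0.100, 0.040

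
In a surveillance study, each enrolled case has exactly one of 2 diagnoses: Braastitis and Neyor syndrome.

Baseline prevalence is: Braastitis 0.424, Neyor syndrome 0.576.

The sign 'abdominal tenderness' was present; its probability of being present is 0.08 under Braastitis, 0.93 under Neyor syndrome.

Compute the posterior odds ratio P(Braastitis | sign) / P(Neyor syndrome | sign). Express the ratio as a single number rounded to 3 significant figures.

Posterior odds equal prior odds times the likelihood ratio; only the two competing hypotheses matter.
  Braastitis: 0.424 × 0.08 = 0.03392
  Neyor syndrome: 0.576 × 0.93 = 0.53568
Odds(Braastitis : Neyor syndrome) = 0.03392 / 0.53568 ≈ 0.0633.

0.0633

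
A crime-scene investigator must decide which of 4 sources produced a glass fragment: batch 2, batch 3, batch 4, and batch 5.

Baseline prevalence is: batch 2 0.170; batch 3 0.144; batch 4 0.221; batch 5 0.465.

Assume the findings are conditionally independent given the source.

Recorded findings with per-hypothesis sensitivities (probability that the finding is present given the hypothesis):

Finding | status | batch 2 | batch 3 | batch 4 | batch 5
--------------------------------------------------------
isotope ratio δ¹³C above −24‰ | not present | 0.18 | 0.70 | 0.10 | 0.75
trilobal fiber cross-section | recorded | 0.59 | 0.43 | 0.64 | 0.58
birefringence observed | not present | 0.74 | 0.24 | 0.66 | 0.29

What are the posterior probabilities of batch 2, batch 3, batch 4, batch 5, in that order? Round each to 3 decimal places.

0.169, 0.111, 0.342, 0.378

By Bayes' rule with conditional independence, the unnormalized weight for each hypothesis is prior × ∏ likelihoods (using 1 − P(present | H) for each absent finding):
  batch 2: 0.170 × (1 − 0.18) × 0.59 × (1 − 0.74) = 0.021384
  batch 3: 0.144 × (1 − 0.70) × 0.43 × (1 − 0.24) = 0.014118
  batch 4: 0.221 × (1 − 0.10) × 0.64 × (1 − 0.66) = 0.043281
  batch 5: 0.465 × (1 − 0.75) × 0.58 × (1 − 0.29) = 0.047872
Marginal likelihood of the evidence = 0.12665.
P(batch 2 | evidence) = 0.021384 / 0.12665 ≈ 0.169
P(batch 3 | evidence) = 0.014118 / 0.12665 ≈ 0.111
P(batch 4 | evidence) = 0.043281 / 0.12665 ≈ 0.342
P(batch 5 | evidence) = 0.047872 / 0.12665 ≈ 0.378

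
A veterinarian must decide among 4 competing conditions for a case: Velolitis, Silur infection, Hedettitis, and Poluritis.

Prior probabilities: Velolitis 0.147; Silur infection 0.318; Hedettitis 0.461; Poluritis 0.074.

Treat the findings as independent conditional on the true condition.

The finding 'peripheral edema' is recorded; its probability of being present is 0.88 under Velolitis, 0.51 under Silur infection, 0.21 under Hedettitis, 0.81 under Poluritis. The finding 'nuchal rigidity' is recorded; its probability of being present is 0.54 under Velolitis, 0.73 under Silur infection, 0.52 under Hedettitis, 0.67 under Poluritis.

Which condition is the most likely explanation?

Silur infection

For each hypothesis, the unnormalized posterior weight is prior × product of the finding likelihoods:
  Velolitis: 0.147 × 0.88 × 0.54 = 0.069854
  Silur infection: 0.318 × 0.51 × 0.73 = 0.11839
  Hedettitis: 0.461 × 0.21 × 0.52 = 0.050341
  Poluritis: 0.074 × 0.81 × 0.67 = 0.04016
Normalizing constant Z = 0.069854 + 0.11839 + 0.050341 + 0.04016 = 0.27875.
P(Velolitis | evidence) ≈ 0.069854 / 0.27875 ≈ 0.251
P(Silur infection | evidence) ≈ 0.11839 / 0.27875 ≈ 0.425
P(Hedettitis | evidence) ≈ 0.050341 / 0.27875 ≈ 0.181
P(Poluritis | evidence) ≈ 0.04016 / 0.27875 ≈ 0.144
The largest is 0.425, so Silur infection is most probable.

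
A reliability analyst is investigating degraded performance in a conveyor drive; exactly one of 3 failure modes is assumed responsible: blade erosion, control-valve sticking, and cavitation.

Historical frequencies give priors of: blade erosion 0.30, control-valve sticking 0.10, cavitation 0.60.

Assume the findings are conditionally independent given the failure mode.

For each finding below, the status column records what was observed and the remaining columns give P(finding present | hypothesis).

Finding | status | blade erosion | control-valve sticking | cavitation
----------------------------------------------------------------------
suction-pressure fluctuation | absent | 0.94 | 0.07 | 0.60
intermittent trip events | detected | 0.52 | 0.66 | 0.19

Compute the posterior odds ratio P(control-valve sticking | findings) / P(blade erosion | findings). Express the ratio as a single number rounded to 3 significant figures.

6.56

Posterior odds equal prior odds times the likelihood ratio; only the two competing hypotheses matter (using 1 − P(present | H) for each absent finding).
  control-valve sticking: 0.10 × (1 − 0.07) × 0.66 = 0.06138
  blade erosion: 0.30 × (1 − 0.94) × 0.52 = 0.00936
Odds(control-valve sticking : blade erosion) = 0.06138 / 0.00936 ≈ 6.56.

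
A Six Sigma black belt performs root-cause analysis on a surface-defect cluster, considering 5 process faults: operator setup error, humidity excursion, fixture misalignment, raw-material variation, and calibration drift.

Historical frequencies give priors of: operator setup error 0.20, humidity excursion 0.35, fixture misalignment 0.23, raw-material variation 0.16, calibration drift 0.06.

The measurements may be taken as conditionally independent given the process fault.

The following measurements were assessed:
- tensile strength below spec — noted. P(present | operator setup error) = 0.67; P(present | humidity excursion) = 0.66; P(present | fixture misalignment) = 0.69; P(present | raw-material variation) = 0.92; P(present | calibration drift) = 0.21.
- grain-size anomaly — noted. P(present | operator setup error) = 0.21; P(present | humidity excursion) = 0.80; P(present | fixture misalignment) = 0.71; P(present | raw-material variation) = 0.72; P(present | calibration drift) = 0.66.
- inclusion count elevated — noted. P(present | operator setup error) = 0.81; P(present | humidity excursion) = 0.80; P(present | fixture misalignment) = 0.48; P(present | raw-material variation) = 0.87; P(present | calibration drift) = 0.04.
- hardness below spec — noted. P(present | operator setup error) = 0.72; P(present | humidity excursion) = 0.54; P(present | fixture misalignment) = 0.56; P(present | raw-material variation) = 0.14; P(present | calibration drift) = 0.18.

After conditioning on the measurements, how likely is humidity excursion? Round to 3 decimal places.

For each hypothesis, the unnormalized posterior weight is prior × product of the measurement likelihoods:
  operator setup error: 0.20 × 0.67 × 0.21 × 0.81 × 0.72 = 0.016411
  humidity excursion: 0.35 × 0.66 × 0.80 × 0.80 × 0.54 = 0.079834
  fixture misalignment: 0.23 × 0.69 × 0.71 × 0.48 × 0.56 = 0.030288
  raw-material variation: 0.16 × 0.92 × 0.72 × 0.87 × 0.14 = 0.012909
  calibration drift: 0.06 × 0.21 × 0.66 × 0.04 × 0.18 = 5.9875e-05
Normalizing constant Z = 0.016411 + 0.079834 + 0.030288 + 0.012909 + 5.9875e-05 = 0.1395.
P(humidity excursion | evidence) = 0.079834 / 0.1395 ≈ 0.572.

0.572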